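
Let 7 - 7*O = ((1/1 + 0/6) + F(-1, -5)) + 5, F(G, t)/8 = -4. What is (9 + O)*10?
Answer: 960/7 ≈ 137.14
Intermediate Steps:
F(G, t) = -32 (F(G, t) = 8*(-4) = -32)
O = 33/7 (O = 1 - (((1/1 + 0/6) - 32) + 5)/7 = 1 - (((1*1 + 0*(⅙)) - 32) + 5)/7 = 1 - (((1 + 0) - 32) + 5)/7 = 1 - ((1 - 32) + 5)/7 = 1 - (-31 + 5)/7 = 1 - ⅐*(-26) = 1 + 26/7 = 33/7 ≈ 4.7143)
(9 + O)*10 = (9 + 33/7)*10 = (96/7)*10 = 960/7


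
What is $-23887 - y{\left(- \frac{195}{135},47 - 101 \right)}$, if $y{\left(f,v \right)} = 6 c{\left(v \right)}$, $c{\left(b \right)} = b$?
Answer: $-23563$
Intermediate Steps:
$y{\left(f,v \right)} = 6 v$
$-23887 - y{\left(- \frac{195}{135},47 - 101 \right)} = -23887 - 6 \left(47 - 101\right) = -23887 - 6 \left(-54\right) = -23887 - -324 = -23887 + 324 = -23563$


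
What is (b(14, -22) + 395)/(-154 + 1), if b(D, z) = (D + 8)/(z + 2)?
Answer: -1313/510 ≈ -2.5745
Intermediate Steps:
b(D, z) = (8 + D)/(2 + z)
(b(14, -22) + 395)/(-154 + 1) = ((8 + 14)/(2 - 22) + 395)/(-154 + 1) = (22/(-20) + 395)/(-153) = (-1/20*22 + 395)*(-1/153) = (-11/10 + 395)*(-1/153) = (3939/10)*(-1/153) = -1313/510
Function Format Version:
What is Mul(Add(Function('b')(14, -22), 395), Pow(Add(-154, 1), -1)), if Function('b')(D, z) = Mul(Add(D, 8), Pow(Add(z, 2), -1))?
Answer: Rational(-1313, 510) ≈ -2.5745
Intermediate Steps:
Function('b')(D, z) = Mul(Pow(Add(2, z), -1), Add(8, D)) (Function('b')(D, z) = Mul(Add(8, D), Pow(Add(2, z), -1)) = Mul(Pow(Add(2, z), -1), Add(8, D)))
Mul(Add(Function('b')(14, -22), 395), Pow(Add(-154, 1), -1)) = Mul(Add(Mul(Pow(Add(2, -22), -1), Add(8, 14)), 395), Pow(Add(-154, 1), -1)) = Mul(Add(Mul(Pow(-20, -1), 22), 395), Pow(-153, -1)) = Mul(Add(Mul(Rational(-1, 20), 22), 395), Rational(-1, 153)) = Mul(Add(Rational(-11, 10), 395), Rational(-1, 153)) = Mul(Rational(3939, 10), Rational(-1, 153)) = Rational(-1313, 510)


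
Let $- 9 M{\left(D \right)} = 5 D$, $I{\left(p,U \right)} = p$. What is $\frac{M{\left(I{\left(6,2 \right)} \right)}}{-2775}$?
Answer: $\frac{2}{1665} \approx 0.0012012$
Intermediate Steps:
$M{\left(D \right)} = - \frac{5 D}{9}$
$\frac{M{\left(I{\left(6,2 \right)} \right)}}{-2775} = \frac{\left(- \frac{5}{9}\right) 6}{-2775} = \left(- \frac{10}{3}\right) \left(- \frac{1}{2775}\right) = \frac{2}{1665}$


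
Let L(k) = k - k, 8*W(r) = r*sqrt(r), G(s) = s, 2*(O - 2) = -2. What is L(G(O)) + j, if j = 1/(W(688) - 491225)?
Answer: -491225/241296912177 - 344*sqrt(43)/241296912177 ≈ -2.0451e-6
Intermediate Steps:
O = 1 (O = 2 + (1/2)*(-2) = 2 - 1 = 1)
W(r) = r**(3/2)/8 (W(r) = (r*sqrt(r))/8 = r**(3/2)/8)
L(k) = 0
j = 1/(-491225 + 344*sqrt(43)) (j = 1/(688**(3/2)/8 - 491225) = 1/((2752*sqrt(43))/8 - 491225) = 1/(344*sqrt(43) - 491225) = 1/(-491225 + 344*sqrt(43)) ≈ -2.0451e-6)
L(G(O)) + j = 0 + (-491225/241296912177 - 344*sqrt(43)/241296912177) = -491225/241296912177 - 344*sqrt(43)/241296912177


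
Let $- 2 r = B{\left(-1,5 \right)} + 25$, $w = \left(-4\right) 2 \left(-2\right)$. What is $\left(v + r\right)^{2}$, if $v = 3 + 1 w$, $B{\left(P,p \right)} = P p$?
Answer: $81$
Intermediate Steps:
$w = 16$ ($w = \left(-8\right) \left(-2\right) = 16$)
$v = 19$ ($v = 3 + 1 \cdot 16 = 3 + 16 = 19$)
$r = -10$ ($r = - \frac{\left(-1\right) 5 + 25}{2} = - \frac{-5 + 25}{2} = \left(- \frac{1}{2}\right) 20 = -10$)
$\left(v + r\right)^{2} = \left(19 - 10\right)^{2} = 9^{2} = 81$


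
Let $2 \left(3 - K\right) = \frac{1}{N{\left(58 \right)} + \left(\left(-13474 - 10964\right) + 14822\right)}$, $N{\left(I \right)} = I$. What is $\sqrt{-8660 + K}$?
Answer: $\frac{i \sqrt{9763745449}}{1062} \approx 93.043 i$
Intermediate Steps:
$K = \frac{57349}{19116}$ ($K = 3 - \frac{1}{2 \left(58 + \left(\left(-13474 - 10964\right) + 14822\right)\right)} = 3 - \frac{1}{2 \left(58 + \left(-24438 + 14822\right)\right)} = 3 - \frac{1}{2 \left(58 - 9616\right)} = 3 - \frac{1}{2 \left(-9558\right)} = 3 - - \frac{1}{19116} = 3 + \frac{1}{19116} = \frac{57349}{19116} \approx 3.0001$)
$\sqrt{-8660 + K} = \sqrt{-8660 + \frac{57349}{19116}} = \sqrt{- \frac{165487211}{19116}} = \frac{i \sqrt{9763745449}}{1062}$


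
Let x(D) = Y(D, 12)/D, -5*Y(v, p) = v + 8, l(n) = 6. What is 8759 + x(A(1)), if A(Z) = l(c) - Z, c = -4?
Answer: 218962/25 ≈ 8758.5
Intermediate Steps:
A(Z) = 6 - Z
Y(v, p) = -8/5 - v/5 (Y(v, p) = -(v + 8)/5 = -(8 + v)/5 = -8/5 - v/5)
x(D) = (-8/5 - D/5)/D
8759 + x(A(1)) = 8759 + (-8 - (6 - 1*1))/(5*(6 - 1*1)) = 8759 + (-8 - (6 - 1))/(5*(6 - 1)) = 8759 + (⅕)*(-8 - 1*5)/5 = 8759 + (⅕)*(⅕)*(-8 - 5) = 8759 + (⅕)*(⅕)*(-13) = 8759 - 13/25 = 218962/25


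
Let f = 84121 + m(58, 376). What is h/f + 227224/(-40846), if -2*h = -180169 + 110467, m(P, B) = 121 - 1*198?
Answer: -8836644955/1716430612 ≈ -5.1483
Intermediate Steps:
m(P, B) = -77 (m(P, B) = 121 - 198 = -77)
h = 34851 (h = -(-180169 + 110467)/2 = -½*(-69702) = 34851)
f = 84044 (f = 84121 - 77 = 84044)
h/f + 227224/(-40846) = 34851/84044 + 227224/(-40846) = 34851*(1/84044) + 227224*(-1/40846) = 34851/84044 - 113612/20423 = -8836644955/1716430612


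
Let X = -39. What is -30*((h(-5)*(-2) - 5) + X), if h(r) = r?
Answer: 1020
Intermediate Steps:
-30*((h(-5)*(-2) - 5) + X) = -30*((-5*(-2) - 5) - 39) = -30*((10 - 5) - 39) = -30*(5 - 39) = -30*(-34) = 1020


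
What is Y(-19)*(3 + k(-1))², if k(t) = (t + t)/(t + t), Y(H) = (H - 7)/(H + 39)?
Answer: -104/5 ≈ -20.800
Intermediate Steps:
Y(H) = (-7 + H)/(39 + H)
k(t) = 1 (k(t) = (2*t)/((2*t)) = (2*t)*(1/(2*t)) = 1)
Y(-19)*(3 + k(-1))² = ((-7 - 19)/(39 - 19))*(3 + 1)² = (-26/20)*4² = ((1/20)*(-26))*16 = -13/10*16 = -104/5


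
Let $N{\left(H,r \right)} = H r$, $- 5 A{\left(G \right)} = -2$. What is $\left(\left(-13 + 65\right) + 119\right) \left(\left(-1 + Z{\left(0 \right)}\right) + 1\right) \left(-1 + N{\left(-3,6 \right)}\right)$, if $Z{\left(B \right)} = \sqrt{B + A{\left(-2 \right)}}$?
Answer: $- \frac{3249 \sqrt{10}}{5} \approx -2054.8$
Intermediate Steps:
$A{\left(G \right)} = \frac{2}{5}$ ($A{\left(G \right)} = \left(- \frac{1}{5}\right) \left(-2\right) = \frac{2}{5}$)
$Z{\left(B \right)} = \sqrt{\frac{2}{5} + B}$ ($Z{\left(B \right)} = \sqrt{B + \frac{2}{5}} = \sqrt{\frac{2}{5} + B}$)
$\left(\left(-13 + 65\right) + 119\right) \left(\left(-1 + Z{\left(0 \right)}\right) + 1\right) \left(-1 + N{\left(-3,6 \right)}\right) = \left(\left(-13 + 65\right) + 119\right) \left(\left(-1 + \frac{\sqrt{10 + 25 \cdot 0}}{5}\right) + 1\right) \left(-1 - 18\right) = \left(52 + 119\right) \left(\left(-1 + \frac{\sqrt{10 + 0}}{5}\right) + 1\right) \left(-1 - 18\right) = 171 \left(\left(-1 + \frac{\sqrt{10}}{5}\right) + 1\right) \left(-19\right) = 171 \frac{\sqrt{10}}{5} \left(-19\right) = 171 \left(- \frac{19 \sqrt{10}}{5}\right) = - \frac{3249 \sqrt{10}}{5}$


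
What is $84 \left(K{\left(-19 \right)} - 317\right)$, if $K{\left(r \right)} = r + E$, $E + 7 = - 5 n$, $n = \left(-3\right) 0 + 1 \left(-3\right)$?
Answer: $-27552$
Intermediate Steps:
$n = -3$ ($n = 0 - 3 = -3$)
$E = 8$ ($E = -7 - -15 = -7 + 15 = 8$)
$K{\left(r \right)} = 8 + r$ ($K{\left(r \right)} = r + 8 = 8 + r$)
$84 \left(K{\left(-19 \right)} - 317\right) = 84 \left(\left(8 - 19\right) - 317\right) = 84 \left(-11 - 317\right) = 84 \left(-328\right) = -27552$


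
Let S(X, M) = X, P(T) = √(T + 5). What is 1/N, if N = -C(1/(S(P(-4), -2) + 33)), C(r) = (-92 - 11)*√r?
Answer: √34/103 ≈ 0.056611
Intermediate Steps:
P(T) = √(5 + T)
C(r) = -103*√r
N = 103*√34/34 (N = -(-103)*√(1/(√(5 - 4) + 33)) = -(-103)*√(1/(√1 + 33)) = -(-103)*√(1/(1 + 33)) = -(-103)*√(1/34) = -(-103)*√34/34 = 103*√34/34 ≈ 17.664)
1/N = 1/(103*√34/34) = √34/103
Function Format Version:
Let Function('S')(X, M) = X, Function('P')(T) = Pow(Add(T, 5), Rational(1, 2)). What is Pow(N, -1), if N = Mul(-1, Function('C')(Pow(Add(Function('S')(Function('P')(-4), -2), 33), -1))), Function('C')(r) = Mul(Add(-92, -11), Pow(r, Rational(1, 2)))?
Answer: Mul(Rational(1, 103), Pow(34, Rational(1, 2))) ≈ 0.056611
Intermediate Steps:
Function('P')(T) = Pow(Add(5, T), Rational(1, 2))
Function('C')(r) = Mul(-103, Pow(r, Rational(1, 2)))
N = Mul(Rational(103, 34), Pow(34, Rational(1, 2))) (N = Mul(-1, Mul(-103, Pow(Pow(Add(Pow(Add(5, -4), Rational(1, 2)), 33), -1), Rational(1, 2)))) = Mul(-1, Mul(-103, Pow(Pow(Add(Pow(1, Rational(1, 2)), 33), -1), Rational(1, 2)))) = Mul(-1, Mul(-103, Pow(Pow(Add(1, 33), -1), Rational(1, 2)))) = Mul(-1, Mul(-103, Pow(Pow(34, -1), Rational(1, 2)))) = Mul(-1, Mul(-103, Pow(Rational(1, 34), Rational(1, 2)))) = Mul(-1, Mul(-103, Mul(Rational(1, 34), Pow(34, Rational(1, 2))))) = Mul(-1, Mul(Rational(-103, 34), Pow(34, Rational(1, 2)))) = Mul(Rational(103, 34), Pow(34, Rational(1, 2))) ≈ 17.664)
Pow(N, -1) = Pow(Mul(Rational(103, 34), Pow(34, Rational(1, 2))), -1) = Mul(Rational(1, 103), Pow(34, Rational(1, 2)))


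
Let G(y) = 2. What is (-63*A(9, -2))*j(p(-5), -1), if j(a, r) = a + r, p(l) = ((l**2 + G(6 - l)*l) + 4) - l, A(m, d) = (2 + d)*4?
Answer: 0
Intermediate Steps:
A(m, d) = 8 + 4*d
p(l) = 4 + l + l**2 (p(l) = ((l**2 + 2*l) + 4) - l = (4 + l**2 + 2*l) - l = 4 + l + l**2)
(-63*A(9, -2))*j(p(-5), -1) = (-63*(8 + 4*(-2)))*((4 - 5 + (-5)**2) - 1) = (-63*(8 - 8))*((4 - 5 + 25) - 1) = (-63*0)*(24 - 1) = 0*23 = 0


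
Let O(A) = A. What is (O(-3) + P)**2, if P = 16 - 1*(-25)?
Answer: 1444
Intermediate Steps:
P = 41 (P = 16 + 25 = 41)
(O(-3) + P)**2 = (-3 + 41)**2 = 38**2 = 1444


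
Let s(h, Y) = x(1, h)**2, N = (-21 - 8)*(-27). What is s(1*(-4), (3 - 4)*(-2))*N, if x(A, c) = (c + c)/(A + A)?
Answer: 12528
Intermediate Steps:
N = 783 (N = -29*(-27) = 783)
x(A, c) = c/A (x(A, c) = (2*c)/((2*A)) = (2*c)*(1/(2*A)) = c/A)
s(h, Y) = h**2 (s(h, Y) = (h/1)**2 = (h*1)**2 = h**2)
s(1*(-4), (3 - 4)*(-2))*N = (1*(-4))**2*783 = (-4)**2*783 = 16*783 = 12528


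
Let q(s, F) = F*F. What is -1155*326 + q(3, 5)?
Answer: -376505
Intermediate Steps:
q(s, F) = F**2
-1155*326 + q(3, 5) = -1155*326 + 5**2 = -376530 + 25 = -376505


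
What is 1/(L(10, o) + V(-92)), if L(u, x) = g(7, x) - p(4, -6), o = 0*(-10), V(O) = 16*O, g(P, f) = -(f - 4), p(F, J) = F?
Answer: -1/1472 ≈ -0.00067935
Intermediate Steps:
g(P, f) = 4 - f (g(P, f) = -(-4 + f) = 4 - f)
o = 0
L(u, x) = -x (L(u, x) = (4 - x) - 1*4 = (4 - x) - 4 = -x)
1/(L(10, o) + V(-92)) = 1/(-1*0 + 16*(-92)) = 1/(0 - 1472) = 1/(-1472) = -1/1472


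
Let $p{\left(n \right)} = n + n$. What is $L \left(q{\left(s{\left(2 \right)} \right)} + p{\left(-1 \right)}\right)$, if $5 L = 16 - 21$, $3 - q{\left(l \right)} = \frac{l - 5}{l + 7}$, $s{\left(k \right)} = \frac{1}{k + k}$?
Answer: $- \frac{48}{29} \approx -1.6552$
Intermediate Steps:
$p{\left(n \right)} = 2 n$
$s{\left(k \right)} = \frac{1}{2 k}$
$q{\left(l \right)} = 3 - \frac{-5 + l}{7 + l}$ ($q{\left(l \right)} = 3 - \frac{l - 5}{l + 7} = 3 - \frac{-5 + l}{7 + l}$)
$L = -1$ ($L = \frac{16 - 21}{5} = \frac{1}{5} \left(-5\right) = -1$)
$L \left(q{\left(s{\left(2 \right)} \right)} + p{\left(-1 \right)}\right) = - (\frac{2 \left(13 + \frac{1}{2 \cdot 2}\right)}{7 + \frac{1}{2 \cdot 2}} + 2 \left(-1\right)) = - (\frac{2 \left(13 + \frac{1}{2} \cdot \frac{1}{2}\right)}{7 + \frac{1}{2} \cdot \frac{1}{2}} - 2) = - (\frac{2 \left(13 + \frac{1}{4}\right)}{7 + \frac{1}{4}} - 2) = - (2 \frac{1}{\frac{29}{4}} \cdot \frac{53}{4} - 2) = - (2 \cdot \frac{4}{29} \cdot \frac{53}{4} - 2) = - (\frac{106}{29} - 2) = \left(-1\right) \frac{48}{29} = - \frac{48}{29}$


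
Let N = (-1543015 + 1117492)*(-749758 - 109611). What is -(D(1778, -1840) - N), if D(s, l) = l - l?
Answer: 365681274987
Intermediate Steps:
D(s, l) = 0
N = 365681274987 (N = -425523*(-859369) = 365681274987)
-(D(1778, -1840) - N) = -(0 - 1*365681274987) = -(0 - 365681274987) = -1*(-365681274987) = 365681274987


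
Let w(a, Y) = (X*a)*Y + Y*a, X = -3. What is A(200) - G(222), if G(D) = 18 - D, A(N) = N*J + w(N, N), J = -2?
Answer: -80196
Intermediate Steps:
w(a, Y) = -2*Y*a (w(a, Y) = (-3*a)*Y + Y*a = -3*Y*a + Y*a = -2*Y*a)
A(N) = -2*N - 2*N² (A(N) = N*(-2) - 2*N*N = -2*N - 2*N²)
A(200) - G(222) = 2*200*(-1 - 1*200) - (18 - 1*222) = 2*200*(-1 - 200) - (18 - 222) = 2*200*(-201) - 1*(-204) = -80400 + 204 = -80196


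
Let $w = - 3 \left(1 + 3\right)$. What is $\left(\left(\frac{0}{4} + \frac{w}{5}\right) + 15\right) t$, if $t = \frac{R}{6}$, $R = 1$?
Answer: $\frac{21}{10} \approx 2.1$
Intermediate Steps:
$w = -12$ ($w = \left(-3\right) 4 = -12$)
$t = \frac{1}{6}$ ($t = 1 \cdot \frac{1}{6} = \frac{1}{6} \approx 0.16667$)
$\left(\left(\frac{0}{4} + \frac{w}{5}\right) + 15\right) t = \left(\left(\frac{0}{4} - \frac{12}{5}\right) + 15\right) \frac{1}{6} = \left(\left(0 \cdot \frac{1}{4} - \frac{12}{5}\right) + 15\right) \frac{1}{6} = \left(\left(0 - \frac{12}{5}\right) + 15\right) \frac{1}{6} = \left(- \frac{12}{5} + 15\right) \frac{1}{6} = \frac{63}{5} \cdot \frac{1}{6} = \frac{21}{10}$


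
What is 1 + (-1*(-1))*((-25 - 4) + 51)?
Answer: 23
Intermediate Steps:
1 + (-1*(-1))*((-25 - 4) + 51) = 1 + 1*(-29 + 51) = 1 + 1*22 = 1 + 22 = 23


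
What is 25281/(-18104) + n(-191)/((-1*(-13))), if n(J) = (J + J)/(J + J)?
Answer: -310549/235352 ≈ -1.3195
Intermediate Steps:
n(J) = 1 (n(J) = (2*J)/((2*J)) = (2*J)*(1/(2*J)) = 1)
25281/(-18104) + n(-191)/((-1*(-13))) = 25281/(-18104) + 1/(-1*(-13)) = 25281*(-1/18104) + 1/13 = -25281/18104 + 1*(1/13) = -25281/18104 + 1/13 = -310549/235352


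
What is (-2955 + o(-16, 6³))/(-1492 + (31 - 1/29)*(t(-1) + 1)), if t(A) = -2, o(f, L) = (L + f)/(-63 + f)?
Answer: 6775705/3489114 ≈ 1.9420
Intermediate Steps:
o(f, L) = (L + f)/(-63 + f)
(-2955 + o(-16, 6³))/(-1492 + (31 - 1/29)*(t(-1) + 1)) = (-2955 + (6³ - 16)/(-63 - 16))/(-1492 + (31 - 1/29)*(-2 + 1)) = (-2955 + (216 - 16)/(-79))/(-1492 + (31 - 1*1/29)*(-1)) = (-2955 - 1/79*200)/(-1492 + (31 - 1/29)*(-1)) = (-2955 - 200/79)/(-1492 + (898/29)*(-1)) = -233645/(79*(-1492 - 898/29)) = -233645/(79*(-44166/29)) = -233645/79*(-29/44166) = 6775705/3489114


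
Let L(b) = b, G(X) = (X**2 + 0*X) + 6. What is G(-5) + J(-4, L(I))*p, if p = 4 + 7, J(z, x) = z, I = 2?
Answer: -13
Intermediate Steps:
G(X) = 6 + X**2 (G(X) = (X**2 + 0) + 6 = X**2 + 6 = 6 + X**2)
p = 11
G(-5) + J(-4, L(I))*p = (6 + (-5)**2) - 4*11 = (6 + 25) - 44 = 31 - 44 = -13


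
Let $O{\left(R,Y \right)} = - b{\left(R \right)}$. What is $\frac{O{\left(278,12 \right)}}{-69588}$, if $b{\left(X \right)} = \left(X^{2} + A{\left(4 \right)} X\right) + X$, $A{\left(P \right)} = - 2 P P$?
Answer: $\frac{34333}{34794} \approx 0.98675$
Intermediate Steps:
$A{\left(P \right)} = - 2 P^{2}$
$b{\left(X \right)} = X^{2} - 31 X$ ($b{\left(X \right)} = \left(X^{2} + - 2 \cdot 4^{2} X\right) + X = \left(X^{2} + \left(-2\right) 16 X\right) + X = \left(X^{2} - 32 X\right) + X = X^{2} - 31 X$)
$O{\left(R,Y \right)} = - R \left(-31 + R\right)$
$\frac{O{\left(278,12 \right)}}{-69588} = \frac{278 \left(31 - 278\right)}{-69588} = 278 \left(31 - 278\right) \left(- \frac{1}{69588}\right) = 278 \left(-247\right) \left(- \frac{1}{69588}\right) = \left(-68666\right) \left(- \frac{1}{69588}\right) = \frac{34333}{34794}$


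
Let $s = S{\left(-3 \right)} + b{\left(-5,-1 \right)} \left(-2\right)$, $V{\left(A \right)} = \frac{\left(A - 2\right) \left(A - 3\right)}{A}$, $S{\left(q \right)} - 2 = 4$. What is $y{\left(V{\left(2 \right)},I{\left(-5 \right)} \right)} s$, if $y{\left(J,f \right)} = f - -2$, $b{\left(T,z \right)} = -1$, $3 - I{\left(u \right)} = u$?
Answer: $80$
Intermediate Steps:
$I{\left(u \right)} = 3 - u$
$S{\left(q \right)} = 6$ ($S{\left(q \right)} = 2 + 4 = 6$)
$V{\left(A \right)} = \frac{\left(-3 + A\right) \left(-2 + A\right)}{A}$ ($V{\left(A \right)} = \frac{\left(-2 + A\right) \left(-3 + A\right)}{A} = \frac{\left(-3 + A\right) \left(-2 + A\right)}{A}$)
$y{\left(J,f \right)} = 2 + f$ ($y{\left(J,f \right)} = f + 2 = 2 + f$)
$s = 8$ ($s = 6 - -2 = 6 + 2 = 8$)
$y{\left(V{\left(2 \right)},I{\left(-5 \right)} \right)} s = \left(2 + \left(3 - -5\right)\right) 8 = \left(2 + \left(3 + 5\right)\right) 8 = \left(2 + 8\right) 8 = 10 \cdot 8 = 80$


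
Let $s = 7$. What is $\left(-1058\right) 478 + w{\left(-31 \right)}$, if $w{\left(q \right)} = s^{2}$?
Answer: $-505675$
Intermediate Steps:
$w{\left(q \right)} = 49$ ($w{\left(q \right)} = 7^{2} = 49$)
$\left(-1058\right) 478 + w{\left(-31 \right)} = \left(-1058\right) 478 + 49 = -505724 + 49 = -505675$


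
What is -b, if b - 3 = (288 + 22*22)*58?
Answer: -44779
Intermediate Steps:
b = 44779 (b = 3 + (288 + 22*22)*58 = 3 + (288 + 484)*58 = 3 + 772*58 = 3 + 44776 = 44779)
-b = -1*44779 = -44779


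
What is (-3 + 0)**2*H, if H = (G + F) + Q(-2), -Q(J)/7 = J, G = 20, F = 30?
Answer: 576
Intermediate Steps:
Q(J) = -7*J
H = 64 (H = (20 + 30) - 7*(-2) = 50 + 14 = 64)
(-3 + 0)**2*H = (-3 + 0)**2*64 = (-3)**2*64 = 9*64 = 576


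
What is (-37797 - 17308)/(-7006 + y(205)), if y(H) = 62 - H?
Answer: 55105/7149 ≈ 7.7081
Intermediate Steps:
(-37797 - 17308)/(-7006 + y(205)) = (-37797 - 17308)/(-7006 + (62 - 1*205)) = -55105/(-7006 + (62 - 205)) = -55105/(-7006 - 143) = -55105/(-7149) = -55105*(-1/7149) = 55105/7149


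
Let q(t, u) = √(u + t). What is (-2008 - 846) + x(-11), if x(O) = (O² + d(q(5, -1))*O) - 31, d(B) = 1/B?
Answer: -5539/2 ≈ -2769.5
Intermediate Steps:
q(t, u) = √(t + u)
x(O) = -31 + O² + O/2 (x(O) = (O² + O/(√(5 - 1))) - 31 = (O² + O/(√4)) - 31 = (O² + O/2) - 31 = -31 + O² + O/2)
(-2008 - 846) + x(-11) = (-2008 - 846) + (-31 + (-11)² + (½)*(-11)) = -2854 + (-31 + 121 - 11/2) = -2854 + 169/2 = -5539/2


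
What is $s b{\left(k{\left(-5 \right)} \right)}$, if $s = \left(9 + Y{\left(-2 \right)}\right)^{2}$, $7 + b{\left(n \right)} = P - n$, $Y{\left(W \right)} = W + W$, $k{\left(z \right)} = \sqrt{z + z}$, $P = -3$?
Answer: $-250 - 25 i \sqrt{10} \approx -250.0 - 79.057 i$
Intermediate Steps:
$k{\left(z \right)} = \sqrt{2} \sqrt{z}$ ($k{\left(z \right)} = \sqrt{2 z} = \sqrt{2} \sqrt{z}$)
$Y{\left(W \right)} = 2 W$
$b{\left(n \right)} = -10 - n$ ($b{\left(n \right)} = -7 - \left(3 + n\right) = -10 - n$)
$s = 25$ ($s = \left(9 + 2 \left(-2\right)\right)^{2} = \left(9 - 4\right)^{2} = 5^{2} = 25$)
$s b{\left(k{\left(-5 \right)} \right)} = 25 \left(-10 - \sqrt{2} \sqrt{-5}\right) = 25 \left(-10 - \sqrt{2} i \sqrt{5}\right) = 25 \left(-10 - i \sqrt{10}\right) = -250 - 25 i \sqrt{10}$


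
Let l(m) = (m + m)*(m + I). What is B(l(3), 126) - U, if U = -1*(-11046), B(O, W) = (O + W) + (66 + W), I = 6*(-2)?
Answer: -10782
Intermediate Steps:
I = -12
l(m) = 2*m*(-12 + m) (l(m) = (m + m)*(m - 12) = (2*m)*(-12 + m) = 2*m*(-12 + m))
B(O, W) = 66 + O + 2*W
U = 11046
B(l(3), 126) - U = (66 + 2*3*(-12 + 3) + 2*126) - 1*11046 = (66 + 2*3*(-9) + 252) - 11046 = (66 - 54 + 252) - 11046 = 264 - 11046 = -10782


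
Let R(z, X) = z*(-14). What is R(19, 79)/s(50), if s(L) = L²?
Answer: -133/1250 ≈ -0.10640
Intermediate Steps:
R(z, X) = -14*z
R(19, 79)/s(50) = (-14*19)/(50²) = -266/2500 = -266*1/2500 = -133/1250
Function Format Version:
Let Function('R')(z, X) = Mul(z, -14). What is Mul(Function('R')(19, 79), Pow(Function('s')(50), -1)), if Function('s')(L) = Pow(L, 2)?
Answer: Rational(-133, 1250) ≈ -0.10640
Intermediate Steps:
Function('R')(z, X) = Mul(-14, z)
Mul(Function('R')(19, 79), Pow(Function('s')(50), -1)) = Mul(Mul(-14, 19), Pow(Pow(50, 2), -1)) = Mul(-266, Pow(2500, -1)) = Mul(-266, Rational(1, 2500)) = Rational(-133, 1250)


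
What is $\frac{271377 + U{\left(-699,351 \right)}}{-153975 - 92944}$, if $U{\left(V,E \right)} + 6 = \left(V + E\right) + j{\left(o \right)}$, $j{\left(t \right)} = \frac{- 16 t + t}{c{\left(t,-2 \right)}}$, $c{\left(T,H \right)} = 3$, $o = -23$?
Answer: $- \frac{271138}{246919} \approx -1.0981$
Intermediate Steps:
$j{\left(t \right)} = - 5 t$ ($j{\left(t \right)} = \frac{- 16 t + t}{3} = - 15 t \frac{1}{3} = - 5 t$)
$U{\left(V,E \right)} = 109 + E + V$ ($U{\left(V,E \right)} = -6 - \left(-115 - E - V\right) = -6 + \left(\left(E + V\right) + 115\right) = -6 + \left(115 + E + V\right) = 109 + E + V$)
$\frac{271377 + U{\left(-699,351 \right)}}{-153975 - 92944} = \frac{271377 + \left(109 + 351 - 699\right)}{-153975 - 92944} = \frac{271377 - 239}{-246919} = 271138 \left(- \frac{1}{246919}\right) = - \frac{271138}{246919}$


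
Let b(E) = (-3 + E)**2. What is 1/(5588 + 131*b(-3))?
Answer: 1/10304 ≈ 9.7050e-5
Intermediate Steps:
1/(5588 + 131*b(-3)) = 1/(5588 + 131*(-3 - 3)**2) = 1/(5588 + 131*(-6)**2) = 1/(5588 + 131*36) = 1/(5588 + 4716) = 1/10304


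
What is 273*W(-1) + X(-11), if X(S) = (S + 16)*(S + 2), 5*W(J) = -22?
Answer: -6231/5 ≈ -1246.2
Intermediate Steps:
W(J) = -22/5 (W(J) = (⅕)*(-22) = -22/5)
X(S) = (2 + S)*(16 + S) (X(S) = (16 + S)*(2 + S) = (2 + S)*(16 + S))
273*W(-1) + X(-11) = 273*(-22/5) + (32 + (-11)² + 18*(-11)) = -6006/5 + (32 + 121 - 198) = -6006/5 - 45 = -6231/5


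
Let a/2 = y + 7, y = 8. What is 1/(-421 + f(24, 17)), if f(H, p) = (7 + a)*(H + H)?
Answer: 1/1355 ≈ 0.00073801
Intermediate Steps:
a = 30 (a = 2*(8 + 7) = 2*15 = 30)
f(H, p) = 74*H (f(H, p) = (7 + 30)*(H + H) = 37*(2*H) = 74*H)
1/(-421 + f(24, 17)) = 1/(-421 + 74*24) = 1/(-421 + 1776) = 1/1355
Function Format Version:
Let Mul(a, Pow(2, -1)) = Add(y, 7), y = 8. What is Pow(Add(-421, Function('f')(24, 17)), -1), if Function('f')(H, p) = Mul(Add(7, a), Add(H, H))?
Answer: Rational(1, 1355) ≈ 0.00073801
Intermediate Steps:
a = 30 (a = Mul(2, Add(8, 7)) = Mul(2, 15) = 30)
Function('f')(H, p) = Mul(74, H) (Function('f')(H, p) = Mul(Add(7, 30), Add(H, H)) = Mul(37, Mul(2, H)) = Mul(74, H))
Pow(Add(-421, Function('f')(24, 17)), -1) = Pow(Add(-421, Mul(74, 24)), -1) = Pow(Add(-421, 1776), -1) = Pow(1355, -1) = Rational(1, 1355)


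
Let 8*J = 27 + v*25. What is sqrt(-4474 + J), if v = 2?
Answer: I*sqrt(71430)/4 ≈ 66.816*I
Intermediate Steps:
J = 77/8 (J = (27 + 2*25)/8 = (27 + 50)/8 = (1/8)*77 = 77/8 ≈ 9.6250)
sqrt(-4474 + J) = sqrt(-4474 + 77/8) = sqrt(-35715/8) = I*sqrt(71430)/4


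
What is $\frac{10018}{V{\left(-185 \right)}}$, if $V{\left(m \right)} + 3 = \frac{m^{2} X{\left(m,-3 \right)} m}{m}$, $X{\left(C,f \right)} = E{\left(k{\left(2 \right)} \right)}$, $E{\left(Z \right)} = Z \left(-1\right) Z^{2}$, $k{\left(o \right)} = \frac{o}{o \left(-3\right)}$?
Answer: $\frac{135243}{17072} \approx 7.9219$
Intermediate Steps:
$k{\left(o \right)} = - \frac{1}{3}$ ($k{\left(o \right)} = \frac{o}{\left(-3\right) o} = o \left(- \frac{1}{3 o}\right) = - \frac{1}{3}$)
$E{\left(Z \right)} = - Z^{3}$ ($E{\left(Z \right)} = - Z Z^{2} = - Z^{3}$)
$X{\left(C,f \right)} = \frac{1}{27}$ ($X{\left(C,f \right)} = - \left(- \frac{1}{3}\right)^{3} = \left(-1\right) \left(- \frac{1}{27}\right) = \frac{1}{27}$)
$V{\left(m \right)} = -3 + \frac{m^{2}}{27}$ ($V{\left(m \right)} = -3 + \frac{m^{2} \cdot \frac{1}{27} m}{m} = -3 + \frac{\frac{m^{2}}{27} m}{m} = -3 + \frac{\frac{1}{27} m^{3}}{m} = -3 + \frac{m^{2}}{27}$)
$\frac{10018}{V{\left(-185 \right)}} = \frac{10018}{-3 + \frac{\left(-185\right)^{2}}{27}} = \frac{10018}{-3 + \frac{1}{27} \cdot 34225} = \frac{10018}{-3 + \frac{34225}{27}} = \frac{10018}{\frac{34144}{27}} = 10018 \cdot \frac{27}{34144} = \frac{135243}{17072}$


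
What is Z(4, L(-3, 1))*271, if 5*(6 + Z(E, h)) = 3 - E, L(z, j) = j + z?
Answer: -8401/5 ≈ -1680.2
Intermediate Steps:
Z(E, h) = -27/5 - E/5 (Z(E, h) = -6 + (3 - E)/5 = -6 + (⅗ - E/5) = -27/5 - E/5)
Z(4, L(-3, 1))*271 = (-27/5 - ⅕*4)*271 = (-27/5 - ⅘)*271 = -31/5*271 = -8401/5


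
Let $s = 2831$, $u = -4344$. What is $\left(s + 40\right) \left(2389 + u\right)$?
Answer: $-5612805$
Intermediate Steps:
$\left(s + 40\right) \left(2389 + u\right) = \left(2831 + 40\right) \left(2389 - 4344\right) = 2871 \left(-1955\right) = -5612805$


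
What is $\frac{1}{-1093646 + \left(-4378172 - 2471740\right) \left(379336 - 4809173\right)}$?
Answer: $\frac{1}{30343992530698} \approx 3.2955 \cdot 10^{-14}$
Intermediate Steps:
$\frac{1}{-1093646 + \left(-4378172 - 2471740\right) \left(379336 - 4809173\right)} = \frac{1}{-1093646 - -30343993624344} = \frac{1}{-1093646 + 30343993624344} = \frac{1}{30343992530698}$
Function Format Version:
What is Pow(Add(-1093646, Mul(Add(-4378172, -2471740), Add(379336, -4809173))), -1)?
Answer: Rational(1, 30343992530698) ≈ 3.2955e-14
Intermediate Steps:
Pow(Add(-1093646, Mul(Add(-4378172, -2471740), Add(379336, -4809173))), -1) = Pow(Add(-1093646, Mul(-6849912, -4429837)), -1) = Pow(Add(-1093646, 30343993624344), -1) = Pow(30343992530698, -1) = Rational(1, 30343992530698)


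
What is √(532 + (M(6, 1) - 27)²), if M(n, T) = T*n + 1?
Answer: 2*√233 ≈ 30.529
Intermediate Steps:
M(n, T) = 1 + T*n
√(532 + (M(6, 1) - 27)²) = √(532 + ((1 + 1*6) - 27)²) = √(532 + ((1 + 6) - 27)²) = √(532 + (7 - 27)²) = √(532 + (-20)²) = √(532 + 400) = √932 = 2*√233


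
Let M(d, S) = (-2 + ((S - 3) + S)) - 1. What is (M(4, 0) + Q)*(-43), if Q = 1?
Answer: 215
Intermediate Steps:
M(d, S) = -6 + 2*S (M(d, S) = (-2 + ((-3 + S) + S)) - 1 = (-2 + (-3 + 2*S)) - 1 = (-5 + 2*S) - 1 = -6 + 2*S)
(M(4, 0) + Q)*(-43) = ((-6 + 2*0) + 1)*(-43) = ((-6 + 0) + 1)*(-43) = (-6 + 1)*(-43) = -5*(-43) = 215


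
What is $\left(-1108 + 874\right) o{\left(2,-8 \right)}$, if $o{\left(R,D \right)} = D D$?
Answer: $-14976$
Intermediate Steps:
$o{\left(R,D \right)} = D^{2}$
$\left(-1108 + 874\right) o{\left(2,-8 \right)} = \left(-1108 + 874\right) \left(-8\right)^{2} = \left(-234\right) 64 = -14976$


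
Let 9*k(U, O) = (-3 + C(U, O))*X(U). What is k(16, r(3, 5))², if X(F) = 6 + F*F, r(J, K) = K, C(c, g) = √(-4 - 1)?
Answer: 274576/81 - 137288*I*√5/27 ≈ 3389.8 - 11370.0*I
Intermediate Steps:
C(c, g) = I*√5 (C(c, g) = √(-5) = I*√5)
X(F) = 6 + F²
k(U, O) = (-3 + I*√5)*(6 + U²)/9 (k(U, O) = ((-3 + I*√5)*(6 + U²))/9 = (-3 + I*√5)*(6 + U²)/9)
k(16, r(3, 5))² = (-(3 - I*√5)*(6 + 16²)/9)² = (-(3 - I*√5)*(6 + 256)/9)² = (-⅑*(3 - I*√5)*262)² = (-262/3 + 262*I*√5/9)²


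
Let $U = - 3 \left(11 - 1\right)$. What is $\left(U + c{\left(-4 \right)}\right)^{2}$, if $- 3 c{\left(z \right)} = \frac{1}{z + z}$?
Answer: $\frac{516961}{576} \approx 897.5$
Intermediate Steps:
$c{\left(z \right)} = - \frac{1}{6 z}$ ($c{\left(z \right)} = - \frac{1}{3 \left(z + z\right)} = - \frac{1}{3 \cdot 2 z} = - \frac{\frac{1}{2} \frac{1}{z}}{3} = - \frac{1}{6 z}$)
$U = -30$ ($U = \left(-3\right) 10 = -30$)
$\left(U + c{\left(-4 \right)}\right)^{2} = \left(-30 - \frac{1}{6 \left(-4\right)}\right)^{2} = \left(-30 - - \frac{1}{24}\right)^{2} = \left(-30 + \frac{1}{24}\right)^{2} = \left(- \frac{719}{24}\right)^{2} = \frac{516961}{576}$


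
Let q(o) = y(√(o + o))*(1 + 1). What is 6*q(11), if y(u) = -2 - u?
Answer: -24 - 12*√22 ≈ -80.285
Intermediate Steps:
q(o) = -4 - 2*√2*√o (q(o) = (-2 - √(o + o))*(1 + 1) = (-2 - √(2*o))*2 = (-2 - √2*√o)*2 = -4 - 2*√2*√o)
6*q(11) = 6*(-4 - 2*√2*√11) = 6*(-4 - 2*√22) = -24 - 12*√22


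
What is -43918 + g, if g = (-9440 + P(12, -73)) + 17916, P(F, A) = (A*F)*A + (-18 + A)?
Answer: 28415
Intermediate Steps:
P(F, A) = -18 + A + F*A**2 (P(F, A) = F*A**2 + (-18 + A) = -18 + A + F*A**2)
g = 72333 (g = (-9440 + (-18 - 73 + 12*(-73)**2)) + 17916 = (-9440 + (-18 - 73 + 12*5329)) + 17916 = (-9440 + (-18 - 73 + 63948)) + 17916 = (-9440 + 63857) + 17916 = 54417 + 17916 = 72333)
-43918 + g = -43918 + 72333 = 28415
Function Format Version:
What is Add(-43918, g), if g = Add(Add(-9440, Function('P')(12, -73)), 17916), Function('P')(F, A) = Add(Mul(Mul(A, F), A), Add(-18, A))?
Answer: 28415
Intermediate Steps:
Function('P')(F, A) = Add(-18, A, Mul(F, Pow(A, 2))) (Function('P')(F, A) = Add(Mul(F, Pow(A, 2)), Add(-18, A)) = Add(-18, A, Mul(F, Pow(A, 2))))
g = 72333 (g = Add(Add(-9440, Add(-18, -73, Mul(12, Pow(-73, 2)))), 17916) = Add(Add(-9440, Add(-18, -73, Mul(12, 5329))), 17916) = Add(Add(-9440, Add(-18, -73, 63948)), 17916) = Add(Add(-9440, 63857), 17916) = Add(54417, 17916) = 72333)
Add(-43918, g) = Add(-43918, 72333) = 28415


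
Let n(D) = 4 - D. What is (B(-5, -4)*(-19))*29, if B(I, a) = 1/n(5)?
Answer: 551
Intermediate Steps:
B(I, a) = -1 (B(I, a) = 1/(4 - 1*5) = 1/(4 - 5) = 1/(-1) = -1)
(B(-5, -4)*(-19))*29 = -1*(-19)*29 = 19*29 = 551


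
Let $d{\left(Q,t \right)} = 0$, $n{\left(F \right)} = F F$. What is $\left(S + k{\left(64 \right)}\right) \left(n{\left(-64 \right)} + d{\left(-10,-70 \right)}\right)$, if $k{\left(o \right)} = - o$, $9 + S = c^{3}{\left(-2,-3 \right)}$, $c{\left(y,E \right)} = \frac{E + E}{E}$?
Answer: $-266240$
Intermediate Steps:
$c{\left(y,E \right)} = 2$ ($c{\left(y,E \right)} = \frac{2 E}{E} = 2$)
$n{\left(F \right)} = F^{2}$
$S = -1$ ($S = -9 + 2^{3} = -9 + 8 = -1$)
$\left(S + k{\left(64 \right)}\right) \left(n{\left(-64 \right)} + d{\left(-10,-70 \right)}\right) = \left(-1 - 64\right) \left(\left(-64\right)^{2} + 0\right) = \left(-1 - 64\right) \left(4096 + 0\right) = \left(-65\right) 4096 = -266240$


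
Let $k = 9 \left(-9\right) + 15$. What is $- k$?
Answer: $66$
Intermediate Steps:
$k = -66$ ($k = -81 + 15 = -66$)
$- k = \left(-1\right) \left(-66\right) = 66$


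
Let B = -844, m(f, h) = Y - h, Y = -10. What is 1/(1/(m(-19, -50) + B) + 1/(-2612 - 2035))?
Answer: -1245396/1817 ≈ -685.41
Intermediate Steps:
m(f, h) = -10 - h
1/(1/(m(-19, -50) + B) + 1/(-2612 - 2035)) = 1/(1/((-10 - 1*(-50)) - 844) + 1/(-2612 - 2035)) = 1/(1/((-10 + 50) - 844) + 1/(-4647)) = 1/(1/(40 - 844) - 1/4647) = 1/(1/(-804) - 1/4647) = 1/(-1/804 - 1/4647) = 1/(-1817/1245396) = -1245396/1817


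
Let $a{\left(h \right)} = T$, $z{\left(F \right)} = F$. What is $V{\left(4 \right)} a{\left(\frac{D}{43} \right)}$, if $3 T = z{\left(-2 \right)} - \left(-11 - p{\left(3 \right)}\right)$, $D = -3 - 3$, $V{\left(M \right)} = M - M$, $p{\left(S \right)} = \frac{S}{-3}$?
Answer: $0$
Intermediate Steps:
$p{\left(S \right)} = - \frac{S}{3}$ ($p{\left(S \right)} = S \left(- \frac{1}{3}\right) = - \frac{S}{3}$)
$V{\left(M \right)} = 0$
$D = -6$ ($D = -3 - 3 = -6$)
$T = \frac{8}{3}$ ($T = \frac{-2 - \left(-11 - \left(- \frac{1}{3}\right) 3\right)}{3} = \frac{-2 - \left(-11 - -1\right)}{3} = \frac{-2 - \left(-11 + 1\right)}{3} = \frac{-2 - -10}{3} = \frac{-2 + 10}{3} = \frac{1}{3} \cdot 8 = \frac{8}{3} \approx 2.6667$)
$a{\left(h \right)} = \frac{8}{3}$
$V{\left(4 \right)} a{\left(\frac{D}{43} \right)} = 0 \cdot \frac{8}{3} = 0$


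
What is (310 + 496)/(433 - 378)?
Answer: 806/55 ≈ 14.655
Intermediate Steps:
(310 + 496)/(433 - 378) = 806/55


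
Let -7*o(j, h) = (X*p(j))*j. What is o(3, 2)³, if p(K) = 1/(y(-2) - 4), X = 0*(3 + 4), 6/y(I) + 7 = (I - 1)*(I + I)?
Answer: 0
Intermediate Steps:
y(I) = 6/(-7 + 2*I*(-1 + I)) (y(I) = 6/(-7 + (I - 1)*(I + I)) = 6/(-7 + (-1 + I)*(2*I)) = 6/(-7 + 2*I*(-1 + I)))
X = 0 (X = 0*7 = 0)
p(K) = -5/14 (p(K) = 1/(6/(-7 - 2*(-2) + 2*(-2)²) - 4) = 1/(6/(-7 + 4 + 2*4) - 4) = 1/(6/(-7 + 4 + 8) - 4) = 1/(6/5 - 4) = 1/(-14/5) = -5/14)
o(j, h) = 0 (o(j, h) = -0*(-5/14)*j/7 = -0*j = -⅐*0 = 0)
o(3, 2)³ = 0³ = 0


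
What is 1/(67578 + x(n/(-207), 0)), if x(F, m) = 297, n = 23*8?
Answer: 1/67875 ≈ 1.4733e-5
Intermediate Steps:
n = 184
1/(67578 + x(n/(-207), 0)) = 1/(67578 + 297) = 1/67875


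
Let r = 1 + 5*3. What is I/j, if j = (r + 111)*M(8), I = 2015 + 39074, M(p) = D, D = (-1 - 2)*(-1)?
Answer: 41089/381 ≈ 107.85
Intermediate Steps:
D = 3 (D = -3*(-1) = 3)
M(p) = 3
r = 16 (r = 1 + 15 = 16)
I = 41089
j = 381 (j = (16 + 111)*3 = 127*3 = 381)
I/j = 41089/381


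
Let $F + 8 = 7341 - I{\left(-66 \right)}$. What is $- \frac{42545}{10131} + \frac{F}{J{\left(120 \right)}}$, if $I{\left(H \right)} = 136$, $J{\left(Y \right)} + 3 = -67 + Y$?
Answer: $\frac{70785557}{506550} \approx 139.74$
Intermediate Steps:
$J{\left(Y \right)} = -70 + Y$ ($J{\left(Y \right)} = -3 + \left(-67 + Y\right) = -70 + Y$)
$F = 7197$ ($F = -8 + \left(7341 - 136\right) = -8 + 7205 = 7197$)
$- \frac{42545}{10131} + \frac{F}{J{\left(120 \right)}} = - \frac{42545}{10131} + \frac{7197}{-70 + 120} = \left(-42545\right) \frac{1}{10131} + \frac{7197}{50} = - \frac{42545}{10131} + 7197 \cdot \frac{1}{50} = - \frac{42545}{10131} + \frac{7197}{50} = \frac{70785557}{506550}$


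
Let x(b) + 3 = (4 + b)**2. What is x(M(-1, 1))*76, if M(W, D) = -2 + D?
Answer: 456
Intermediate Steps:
x(b) = -3 + (4 + b)**2
x(M(-1, 1))*76 = (-3 + (4 + (-2 + 1))**2)*76 = (-3 + (4 - 1)**2)*76 = (-3 + 3**2)*76 = (-3 + 9)*76 = 6*76 = 456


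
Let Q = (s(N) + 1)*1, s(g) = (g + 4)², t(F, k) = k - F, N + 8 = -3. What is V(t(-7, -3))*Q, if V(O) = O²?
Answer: 800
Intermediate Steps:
N = -11 (N = -8 - 3 = -11)
s(g) = (4 + g)²
Q = 50 (Q = ((4 - 11)² + 1)*1 = ((-7)² + 1)*1 = (49 + 1)*1 = 50*1 = 50)
V(t(-7, -3))*Q = (-3 - 1*(-7))²*50 = (-3 + 7)²*50 = 4²*50 = 16*50 = 800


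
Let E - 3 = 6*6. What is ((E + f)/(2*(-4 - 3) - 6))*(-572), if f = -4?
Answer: 1001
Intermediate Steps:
E = 39 (E = 3 + 6*6 = 3 + 36 = 39)
((E + f)/(2*(-4 - 3) - 6))*(-572) = ((39 - 4)/(2*(-4 - 3) - 6))*(-572) = (35/(2*(-7) - 6))*(-572) = (35/(-14 - 6))*(-572) = (35/(-20))*(-572) = (35*(-1/20))*(-572) = -7/4*(-572) = 1001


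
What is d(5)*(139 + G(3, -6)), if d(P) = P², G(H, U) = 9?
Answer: 3700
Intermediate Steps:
d(5)*(139 + G(3, -6)) = 5²*(139 + 9) = 25*148 = 3700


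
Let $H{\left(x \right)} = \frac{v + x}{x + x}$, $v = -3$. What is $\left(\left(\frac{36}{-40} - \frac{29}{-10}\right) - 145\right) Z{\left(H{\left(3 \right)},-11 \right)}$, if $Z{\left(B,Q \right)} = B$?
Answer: $0$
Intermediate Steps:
$H{\left(x \right)} = \frac{-3 + x}{2 x}$ ($H{\left(x \right)} = \frac{-3 + x}{x + x} = \frac{-3 + x}{2 x}$)
$\left(\left(\frac{36}{-40} - \frac{29}{-10}\right) - 145\right) Z{\left(H{\left(3 \right)},-11 \right)} = \left(\left(\frac{36}{-40} - \frac{29}{-10}\right) - 145\right) \frac{-3 + 3}{2 \cdot 3} = \left(\left(36 \left(- \frac{1}{40}\right) - - \frac{29}{10}\right) - 145\right) \frac{1}{2} \cdot \frac{1}{3} \cdot 0 = \left(\left(- \frac{9}{10} + \frac{29}{10}\right) - 145\right) 0 = \left(2 - 145\right) 0 = \left(-143\right) 0 = 0$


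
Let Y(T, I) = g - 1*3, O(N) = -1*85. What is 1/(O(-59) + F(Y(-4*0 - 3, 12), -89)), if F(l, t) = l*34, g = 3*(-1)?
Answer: -1/289 ≈ -0.0034602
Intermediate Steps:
g = -3
O(N) = -85
Y(T, I) = -6 (Y(T, I) = -3 - 1*3 = -3 - 3 = -6)
F(l, t) = 34*l
1/(O(-59) + F(Y(-4*0 - 3, 12), -89)) = 1/(-85 + 34*(-6)) = 1/(-85 - 204) = 1/(-289) = -1/289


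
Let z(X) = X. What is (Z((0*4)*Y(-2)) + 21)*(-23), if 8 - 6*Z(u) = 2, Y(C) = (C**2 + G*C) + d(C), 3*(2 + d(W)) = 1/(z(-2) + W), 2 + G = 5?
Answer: -506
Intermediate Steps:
G = 3 (G = -2 + 5 = 3)
d(W) = -2 + 1/(3*(-2 + W))
Y(C) = C**2 + 3*C + (13 - 6*C)/(3*(-2 + C)) (Y(C) = (C**2 + 3*C) + (13 - 6*C)/(3*(-2 + C)) = C**2 + 3*C + (13 - 6*C)/(3*(-2 + C)))
Z(u) = 1 (Z(u) = 4/3 - 1/6*2 = 4/3 - 1/3 = 1)
(Z((0*4)*Y(-2)) + 21)*(-23) = (1 + 21)*(-23) = 22*(-23) = -506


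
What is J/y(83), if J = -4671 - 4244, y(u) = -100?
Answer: 1783/20 ≈ 89.150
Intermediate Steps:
J = -8915
J/y(83) = -8915/(-100) = -8915*(-1/100) = 1783/20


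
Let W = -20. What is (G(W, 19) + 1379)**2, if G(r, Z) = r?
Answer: 1846881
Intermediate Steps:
(G(W, 19) + 1379)**2 = (-20 + 1379)**2 = 1359**2 = 1846881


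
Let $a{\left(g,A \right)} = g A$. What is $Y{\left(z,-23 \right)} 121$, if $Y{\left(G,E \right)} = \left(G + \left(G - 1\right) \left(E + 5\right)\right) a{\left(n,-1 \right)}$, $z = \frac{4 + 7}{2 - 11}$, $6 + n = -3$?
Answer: $42229$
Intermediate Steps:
$n = -9$ ($n = -6 - 3 = -9$)
$a{\left(g,A \right)} = A g$
$z = - \frac{11}{9}$ ($z = \frac{11}{-9} = 11 \left(- \frac{1}{9}\right) = - \frac{11}{9} \approx -1.2222$)
$Y{\left(G,E \right)} = 9 G + 9 \left(-1 + G\right) \left(5 + E\right)$ ($Y{\left(G,E \right)} = \left(G + \left(G - 1\right) \left(E + 5\right)\right) \left(\left(-1\right) \left(-9\right)\right) = \left(G + \left(-1 + G\right) \left(5 + E\right)\right) 9 = 9 G + 9 \left(-1 + G\right) \left(5 + E\right)$)
$Y{\left(z,-23 \right)} 121 = \left(-45 - -207 + 54 \left(- \frac{11}{9}\right) + 9 \left(-23\right) \left(- \frac{11}{9}\right)\right) 121 = \left(-45 + 207 - 66 + 253\right) 121 = 349 \cdot 121 = 42229$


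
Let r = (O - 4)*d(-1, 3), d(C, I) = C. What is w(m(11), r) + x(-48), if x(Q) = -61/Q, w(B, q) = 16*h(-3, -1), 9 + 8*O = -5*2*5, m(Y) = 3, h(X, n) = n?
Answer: -707/48 ≈ -14.729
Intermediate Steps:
O = -59/8 (O = -9/8 + (-5*2*5)/8 = -9/8 + (-10*5)/8 = -9/8 + (⅛)*(-50) = -9/8 - 25/4 = -59/8 ≈ -7.3750)
r = 91/8 (r = (-59/8 - 4)*(-1) = -91/8*(-1) = 91/8 ≈ 11.375)
w(B, q) = -16 (w(B, q) = 16*(-1) = -16)
w(m(11), r) + x(-48) = -16 - 61/(-48) = -16 - 61*(-1/48) = -16 + 61/48 = -707/48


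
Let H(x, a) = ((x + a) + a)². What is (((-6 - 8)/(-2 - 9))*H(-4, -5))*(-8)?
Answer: -21952/11 ≈ -1995.6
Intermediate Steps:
H(x, a) = (x + 2*a)² (H(x, a) = ((a + x) + a)² = (x + 2*a)²)
(((-6 - 8)/(-2 - 9))*H(-4, -5))*(-8) = (((-6 - 8)/(-2 - 9))*(-4 + 2*(-5))²)*(-8) = ((-14/(-11))*(-4 - 10)²)*(-8) = (-14*(-1/11)*(-14)²)*(-8) = ((14/11)*196)*(-8) = (2744/11)*(-8) = -21952/11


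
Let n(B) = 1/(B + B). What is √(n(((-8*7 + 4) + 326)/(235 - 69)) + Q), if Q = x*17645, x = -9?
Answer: I*√11922421438/274 ≈ 398.5*I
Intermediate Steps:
n(B) = 1/(2*B)
Q = -158805 (Q = -9*17645 = -158805)
√(n(((-8*7 + 4) + 326)/(235 - 69)) + Q) = √(1/(2*((((-8*7 + 4) + 326)/(235 - 69)))) - 158805) = √(1/(2*((((-56 + 4) + 326)/166))) - 158805) = √(1/(2*(((-52 + 326)*(1/166)))) - 158805) = √(1/(2*((274*(1/166)))) - 158805) = √(1/(2*(137/83)) - 158805) = √((½)*(83/137) - 158805) = √(83/274 - 158805) = √(-43512487/274) = I*√11922421438/274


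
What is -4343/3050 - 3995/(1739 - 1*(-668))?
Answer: -22638351/7341350 ≈ -3.0837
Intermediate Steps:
-4343/3050 - 3995/(1739 - 1*(-668)) = -4343*1/3050 - 3995/(1739 + 668) = -4343/3050 - 3995/2407 = -22638351/7341350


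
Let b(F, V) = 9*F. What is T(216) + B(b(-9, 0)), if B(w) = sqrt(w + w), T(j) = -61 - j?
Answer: -277 + 9*I*sqrt(2) ≈ -277.0 + 12.728*I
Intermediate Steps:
B(w) = sqrt(2)*sqrt(w) (B(w) = sqrt(2*w) = sqrt(2)*sqrt(w))
T(216) + B(b(-9, 0)) = (-61 - 1*216) + sqrt(2)*sqrt(9*(-9)) = (-61 - 216) + sqrt(2)*sqrt(-81) = -277 + sqrt(2)*(9*I) = -277 + 9*I*sqrt(2)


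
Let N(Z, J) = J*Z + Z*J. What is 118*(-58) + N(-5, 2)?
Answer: -6864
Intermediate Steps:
N(Z, J) = 2*J*Z (N(Z, J) = J*Z + J*Z = 2*J*Z)
118*(-58) + N(-5, 2) = 118*(-58) + 2*2*(-5) = -6844 - 20 = -6864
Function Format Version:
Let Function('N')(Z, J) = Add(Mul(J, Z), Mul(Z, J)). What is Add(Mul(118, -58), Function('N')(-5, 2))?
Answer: -6864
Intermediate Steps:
Function('N')(Z, J) = Mul(2, J, Z) (Function('N')(Z, J) = Add(Mul(J, Z), Mul(J, Z)) = Mul(2, J, Z))
Add(Mul(118, -58), Function('N')(-5, 2)) = Add(Mul(118, -58), Mul(2, 2, -5)) = Add(-6844, -20) = -6864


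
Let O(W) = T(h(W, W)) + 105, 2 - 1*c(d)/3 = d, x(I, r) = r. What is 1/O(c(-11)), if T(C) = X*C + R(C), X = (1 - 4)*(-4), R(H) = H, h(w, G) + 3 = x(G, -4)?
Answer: 1/14 ≈ 0.071429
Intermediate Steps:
h(w, G) = -7 (h(w, G) = -3 - 4 = -7)
c(d) = 6 - 3*d
X = 12 (X = -3*(-4) = 12)
T(C) = 13*C (T(C) = 12*C + C = 13*C)
O(W) = 14 (O(W) = 13*(-7) + 105 = -91 + 105 = 14)
1/O(c(-11)) = 1/14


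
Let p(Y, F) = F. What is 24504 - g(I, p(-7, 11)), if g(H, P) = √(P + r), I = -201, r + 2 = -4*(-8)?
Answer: 24504 - √41 ≈ 24498.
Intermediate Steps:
r = 30 (r = -2 - 4*(-8) = -2 + 32 = 30)
g(H, P) = √(30 + P) (g(H, P) = √(P + 30) = √(30 + P))
24504 - g(I, p(-7, 11)) = 24504 - √(30 + 11) = 24504 - √41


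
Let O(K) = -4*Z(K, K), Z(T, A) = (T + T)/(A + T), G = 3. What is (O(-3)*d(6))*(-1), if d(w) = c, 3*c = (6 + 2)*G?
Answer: 32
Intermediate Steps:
Z(T, A) = 2*T/(A + T) (Z(T, A) = (2*T)/(A + T) = 2*T/(A + T))
O(K) = -4 (O(K) = -8*K/(K + K) = -8*K/(2*K) = -8*K*1/(2*K) = -4*1 = -4)
c = 8 (c = ((6 + 2)*3)/3 = (8*3)/3 = (1/3)*24 = 8)
d(w) = 8
(O(-3)*d(6))*(-1) = -4*8*(-1) = -32*(-1) = 32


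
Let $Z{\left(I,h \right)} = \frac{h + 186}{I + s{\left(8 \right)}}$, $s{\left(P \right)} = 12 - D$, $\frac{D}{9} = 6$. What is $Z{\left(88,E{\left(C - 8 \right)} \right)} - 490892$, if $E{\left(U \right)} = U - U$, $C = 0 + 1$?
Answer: $- \frac{11290423}{23} \approx -4.9089 \cdot 10^{5}$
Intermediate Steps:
$D = 54$ ($D = 9 \cdot 6 = 54$)
$C = 1$
$s{\left(P \right)} = -42$ ($s{\left(P \right)} = 12 - 54 = -42$)
$E{\left(U \right)} = 0$
$Z{\left(I,h \right)} = \frac{186 + h}{-42 + I}$ ($Z{\left(I,h \right)} = \frac{h + 186}{I - 42} = \frac{186 + h}{-42 + I}$)
$Z{\left(88,E{\left(C - 8 \right)} \right)} - 490892 = \frac{186 + 0}{-42 + 88} - 490892 = \frac{1}{46} \cdot 186 - 490892 = \frac{93}{23} - 490892 = - \frac{11290423}{23}$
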